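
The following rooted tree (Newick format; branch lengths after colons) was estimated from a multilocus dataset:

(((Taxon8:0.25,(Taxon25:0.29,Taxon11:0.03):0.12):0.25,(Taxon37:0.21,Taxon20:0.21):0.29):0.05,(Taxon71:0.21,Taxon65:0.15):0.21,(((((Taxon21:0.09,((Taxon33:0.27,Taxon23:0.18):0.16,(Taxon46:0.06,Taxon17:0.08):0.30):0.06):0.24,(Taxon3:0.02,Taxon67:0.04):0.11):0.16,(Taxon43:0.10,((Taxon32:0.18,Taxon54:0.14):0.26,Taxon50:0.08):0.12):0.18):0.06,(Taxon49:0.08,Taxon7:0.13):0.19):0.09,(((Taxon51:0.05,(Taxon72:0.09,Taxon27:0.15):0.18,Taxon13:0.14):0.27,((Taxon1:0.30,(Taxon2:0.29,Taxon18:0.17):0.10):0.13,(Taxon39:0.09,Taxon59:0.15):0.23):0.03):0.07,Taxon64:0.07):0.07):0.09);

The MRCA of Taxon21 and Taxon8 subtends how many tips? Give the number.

The MRCA of Taxon21 and Taxon8 is the root, so the clade is the entire tree.
That clade contains 30 terminal taxa: Taxon1, Taxon11, Taxon13, Taxon17, Taxon18, Taxon2, Taxon20, Taxon21, Taxon23, Taxon25, Taxon27, Taxon3, Taxon32, Taxon33, Taxon37, Taxon39, Taxon43, Taxon46, Taxon49, Taxon50, Taxon51, Taxon54, Taxon59, Taxon64, Taxon65, Taxon67, Taxon7, Taxon71, Taxon72, Taxon8.

30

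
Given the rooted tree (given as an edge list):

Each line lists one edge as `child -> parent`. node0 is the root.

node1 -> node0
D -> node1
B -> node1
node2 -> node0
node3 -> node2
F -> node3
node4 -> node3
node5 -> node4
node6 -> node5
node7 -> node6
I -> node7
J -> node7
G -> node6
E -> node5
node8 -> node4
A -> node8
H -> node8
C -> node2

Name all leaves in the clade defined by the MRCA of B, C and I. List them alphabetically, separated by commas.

A, B, C, D, E, F, G, H, I, J

Tracing B: it sits inside (D,B).
Tracing C: it sits inside ((F,((((I,J),G),E),(A,H))),C).
Tracing I: it sits inside (I,J).
The smallest clade enclosing all 3 is the whole tree (their MRCA is the root), so the answer is all 10 tips in alphabetical order.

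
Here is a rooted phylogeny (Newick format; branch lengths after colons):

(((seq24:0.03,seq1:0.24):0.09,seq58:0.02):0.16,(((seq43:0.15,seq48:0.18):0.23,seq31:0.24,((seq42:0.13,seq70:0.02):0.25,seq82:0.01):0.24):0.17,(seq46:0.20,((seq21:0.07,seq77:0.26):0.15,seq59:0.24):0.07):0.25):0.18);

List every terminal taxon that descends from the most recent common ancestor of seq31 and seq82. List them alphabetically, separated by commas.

seq31, seq42, seq43, seq48, seq70, seq82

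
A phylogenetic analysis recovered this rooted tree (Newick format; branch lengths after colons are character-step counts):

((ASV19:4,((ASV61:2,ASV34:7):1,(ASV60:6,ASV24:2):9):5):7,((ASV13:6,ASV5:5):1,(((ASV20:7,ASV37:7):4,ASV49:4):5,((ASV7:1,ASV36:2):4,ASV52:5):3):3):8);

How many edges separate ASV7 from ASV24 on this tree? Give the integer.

9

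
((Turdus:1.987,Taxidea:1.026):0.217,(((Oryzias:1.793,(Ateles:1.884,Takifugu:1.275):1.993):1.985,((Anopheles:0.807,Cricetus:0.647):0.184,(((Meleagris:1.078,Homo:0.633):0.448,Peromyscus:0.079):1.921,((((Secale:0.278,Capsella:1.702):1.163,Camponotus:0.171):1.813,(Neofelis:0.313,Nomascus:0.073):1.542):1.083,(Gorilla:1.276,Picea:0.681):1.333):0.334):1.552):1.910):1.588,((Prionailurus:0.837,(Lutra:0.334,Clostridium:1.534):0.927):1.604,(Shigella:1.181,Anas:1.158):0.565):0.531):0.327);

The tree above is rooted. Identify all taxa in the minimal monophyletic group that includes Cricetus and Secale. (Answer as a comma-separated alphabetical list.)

Tracing Cricetus: it sits inside (Anopheles,Cricetus).
Tracing Secale: it sits inside (Secale,Capsella).
The smallest clade enclosing both is ((Anopheles,Cricetus),(((Meleagris,Homo),Peromyscus),((((Secale,Capsella),Camponotus),(Neofelis,Nomascus)),(Gorilla,Picea)))); the answer is its 12 terminal taxa in alphabetical order.

Anopheles, Camponotus, Capsella, Cricetus, Gorilla, Homo, Meleagris, Neofelis, Nomascus, Peromyscus, Picea, Secale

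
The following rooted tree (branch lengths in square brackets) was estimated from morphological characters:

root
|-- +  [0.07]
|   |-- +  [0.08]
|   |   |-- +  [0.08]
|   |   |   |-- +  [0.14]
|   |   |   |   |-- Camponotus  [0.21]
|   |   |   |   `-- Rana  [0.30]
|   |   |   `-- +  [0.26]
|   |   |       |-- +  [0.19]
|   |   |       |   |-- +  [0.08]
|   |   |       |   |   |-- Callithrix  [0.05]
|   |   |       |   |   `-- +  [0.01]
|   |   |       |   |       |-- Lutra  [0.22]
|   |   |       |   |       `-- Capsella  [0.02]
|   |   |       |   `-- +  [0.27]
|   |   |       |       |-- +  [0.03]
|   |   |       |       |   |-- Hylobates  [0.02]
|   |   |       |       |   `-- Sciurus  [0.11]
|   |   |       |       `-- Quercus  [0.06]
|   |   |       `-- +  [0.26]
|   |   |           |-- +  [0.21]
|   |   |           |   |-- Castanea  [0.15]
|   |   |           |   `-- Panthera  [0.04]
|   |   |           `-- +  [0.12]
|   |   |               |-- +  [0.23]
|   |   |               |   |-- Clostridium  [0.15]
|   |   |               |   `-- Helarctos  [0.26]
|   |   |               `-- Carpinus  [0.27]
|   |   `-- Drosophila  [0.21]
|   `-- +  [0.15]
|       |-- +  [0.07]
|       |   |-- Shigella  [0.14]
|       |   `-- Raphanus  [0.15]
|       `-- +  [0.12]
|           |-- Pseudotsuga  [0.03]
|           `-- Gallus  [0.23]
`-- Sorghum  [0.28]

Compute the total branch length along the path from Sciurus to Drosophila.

1.15

The path runs Sciurus → … → MRCA → … → Drosophila; the MRCA is the node subtending (((Camponotus,Rana),(((Callithrix,(Lutra,Capsella)),((Hylobates,Sciurus),Quercus)),((Castanea,Panthera),((Clostridium,Helarctos),Carpinus)))),Drosophila).
Branch lengths along that path: 0.11 + 0.03 + 0.27 + 0.19 + 0.26 + 0.08 + 0.21 = 1.15.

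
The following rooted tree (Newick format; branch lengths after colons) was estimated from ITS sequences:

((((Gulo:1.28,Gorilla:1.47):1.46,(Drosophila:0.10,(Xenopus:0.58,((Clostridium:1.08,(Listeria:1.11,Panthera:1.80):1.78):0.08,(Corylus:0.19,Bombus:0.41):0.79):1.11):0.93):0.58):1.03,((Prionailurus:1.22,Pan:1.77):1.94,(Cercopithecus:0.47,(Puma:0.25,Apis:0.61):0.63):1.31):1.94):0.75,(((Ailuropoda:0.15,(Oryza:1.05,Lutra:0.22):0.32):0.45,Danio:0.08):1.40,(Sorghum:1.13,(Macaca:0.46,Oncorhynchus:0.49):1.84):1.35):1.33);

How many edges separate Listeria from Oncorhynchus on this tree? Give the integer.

The MRCA of Listeria and Oncorhynchus is the root of the tree.
From Listeria up to that node: 8 branches. From Oncorhynchus up to the same node: 4 branches. Total: 8 + 4 = 12.

12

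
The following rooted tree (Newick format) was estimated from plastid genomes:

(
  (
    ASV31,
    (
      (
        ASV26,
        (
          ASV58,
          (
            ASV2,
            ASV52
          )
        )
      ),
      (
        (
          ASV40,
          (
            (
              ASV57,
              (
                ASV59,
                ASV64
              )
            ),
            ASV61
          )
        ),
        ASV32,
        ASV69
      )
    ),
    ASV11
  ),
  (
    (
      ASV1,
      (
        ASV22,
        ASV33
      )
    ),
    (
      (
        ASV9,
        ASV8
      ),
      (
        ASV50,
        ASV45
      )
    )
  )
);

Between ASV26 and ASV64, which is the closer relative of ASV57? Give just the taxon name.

ASV64

The MRCA of ASV57 and ASV64 subtends (ASV57,(ASV59,ASV64)) (3 taxa).
The MRCA of ASV57 and ASV26 subtends ((ASV26,(ASV58,(ASV2,ASV52))),((ASV40,((ASV57,(ASV59,ASV64)),ASV61)),ASV32,ASV69)) (11 taxa).
The first is nested inside the second, so ASV57 shares a more recent common ancestor with ASV64.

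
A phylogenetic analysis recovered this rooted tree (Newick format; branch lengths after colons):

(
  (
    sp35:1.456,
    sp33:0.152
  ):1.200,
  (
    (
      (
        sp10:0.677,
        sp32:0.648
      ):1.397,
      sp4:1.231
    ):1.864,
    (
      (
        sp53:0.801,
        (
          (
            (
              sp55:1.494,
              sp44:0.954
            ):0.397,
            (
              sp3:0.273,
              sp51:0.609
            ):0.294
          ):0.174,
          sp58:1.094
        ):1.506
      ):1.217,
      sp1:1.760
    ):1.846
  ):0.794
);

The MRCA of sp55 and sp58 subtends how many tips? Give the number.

5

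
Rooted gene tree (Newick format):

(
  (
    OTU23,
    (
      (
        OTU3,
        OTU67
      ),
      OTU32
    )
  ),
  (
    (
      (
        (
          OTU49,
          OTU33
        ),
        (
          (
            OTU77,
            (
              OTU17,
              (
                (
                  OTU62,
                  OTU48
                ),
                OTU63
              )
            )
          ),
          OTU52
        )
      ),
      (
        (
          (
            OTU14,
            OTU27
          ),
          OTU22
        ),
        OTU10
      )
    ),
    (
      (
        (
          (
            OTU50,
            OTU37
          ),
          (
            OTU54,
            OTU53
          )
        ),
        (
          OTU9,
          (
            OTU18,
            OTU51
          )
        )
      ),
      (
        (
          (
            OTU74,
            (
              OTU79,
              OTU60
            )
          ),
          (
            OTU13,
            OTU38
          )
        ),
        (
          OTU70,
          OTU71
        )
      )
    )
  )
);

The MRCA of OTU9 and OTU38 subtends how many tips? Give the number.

The MRCA of OTU9 and OTU38 is the node subtending ((((OTU50,OTU37),(OTU54,OTU53)),(OTU9,(OTU18,OTU51))),(((OTU74,(OTU79,OTU60)),(OTU13,OTU38)),(OTU70,OTU71))).
That clade contains 14 terminal taxa: OTU13, OTU18, OTU37, OTU38, OTU50, OTU51, OTU53, OTU54, OTU60, OTU70, OTU71, OTU74, OTU79, OTU9.

14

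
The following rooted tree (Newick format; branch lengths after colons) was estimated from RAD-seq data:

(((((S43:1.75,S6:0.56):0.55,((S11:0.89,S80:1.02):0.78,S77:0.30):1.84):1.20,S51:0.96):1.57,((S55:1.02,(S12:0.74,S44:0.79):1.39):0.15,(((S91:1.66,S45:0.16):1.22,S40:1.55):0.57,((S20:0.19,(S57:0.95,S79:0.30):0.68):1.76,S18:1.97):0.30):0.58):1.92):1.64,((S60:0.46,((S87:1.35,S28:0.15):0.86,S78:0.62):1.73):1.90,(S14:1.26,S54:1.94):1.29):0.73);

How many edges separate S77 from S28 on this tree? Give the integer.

The MRCA of S77 and S28 is the root of the tree.
From S77 up to that node: 5 branches. From S28 up to the same node: 5 branches. Total: 5 + 5 = 10.

10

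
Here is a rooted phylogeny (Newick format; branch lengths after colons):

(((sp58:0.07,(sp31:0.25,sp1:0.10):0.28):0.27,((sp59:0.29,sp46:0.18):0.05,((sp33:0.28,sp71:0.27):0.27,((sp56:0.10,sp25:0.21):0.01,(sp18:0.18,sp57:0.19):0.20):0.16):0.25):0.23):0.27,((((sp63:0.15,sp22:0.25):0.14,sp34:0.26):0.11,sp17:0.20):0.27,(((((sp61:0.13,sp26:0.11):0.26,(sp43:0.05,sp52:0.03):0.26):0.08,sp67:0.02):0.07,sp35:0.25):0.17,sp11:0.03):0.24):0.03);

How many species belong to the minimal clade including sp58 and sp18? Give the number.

11

The MRCA of sp58 and sp18 is the node subtending ((sp58,(sp31,sp1)),((sp59,sp46),((sp33,sp71),((sp56,sp25),(sp18,sp57))))).
That clade contains 11 terminal taxa: sp1, sp18, sp25, sp31, sp33, sp46, sp56, sp57, sp58, sp59, sp71.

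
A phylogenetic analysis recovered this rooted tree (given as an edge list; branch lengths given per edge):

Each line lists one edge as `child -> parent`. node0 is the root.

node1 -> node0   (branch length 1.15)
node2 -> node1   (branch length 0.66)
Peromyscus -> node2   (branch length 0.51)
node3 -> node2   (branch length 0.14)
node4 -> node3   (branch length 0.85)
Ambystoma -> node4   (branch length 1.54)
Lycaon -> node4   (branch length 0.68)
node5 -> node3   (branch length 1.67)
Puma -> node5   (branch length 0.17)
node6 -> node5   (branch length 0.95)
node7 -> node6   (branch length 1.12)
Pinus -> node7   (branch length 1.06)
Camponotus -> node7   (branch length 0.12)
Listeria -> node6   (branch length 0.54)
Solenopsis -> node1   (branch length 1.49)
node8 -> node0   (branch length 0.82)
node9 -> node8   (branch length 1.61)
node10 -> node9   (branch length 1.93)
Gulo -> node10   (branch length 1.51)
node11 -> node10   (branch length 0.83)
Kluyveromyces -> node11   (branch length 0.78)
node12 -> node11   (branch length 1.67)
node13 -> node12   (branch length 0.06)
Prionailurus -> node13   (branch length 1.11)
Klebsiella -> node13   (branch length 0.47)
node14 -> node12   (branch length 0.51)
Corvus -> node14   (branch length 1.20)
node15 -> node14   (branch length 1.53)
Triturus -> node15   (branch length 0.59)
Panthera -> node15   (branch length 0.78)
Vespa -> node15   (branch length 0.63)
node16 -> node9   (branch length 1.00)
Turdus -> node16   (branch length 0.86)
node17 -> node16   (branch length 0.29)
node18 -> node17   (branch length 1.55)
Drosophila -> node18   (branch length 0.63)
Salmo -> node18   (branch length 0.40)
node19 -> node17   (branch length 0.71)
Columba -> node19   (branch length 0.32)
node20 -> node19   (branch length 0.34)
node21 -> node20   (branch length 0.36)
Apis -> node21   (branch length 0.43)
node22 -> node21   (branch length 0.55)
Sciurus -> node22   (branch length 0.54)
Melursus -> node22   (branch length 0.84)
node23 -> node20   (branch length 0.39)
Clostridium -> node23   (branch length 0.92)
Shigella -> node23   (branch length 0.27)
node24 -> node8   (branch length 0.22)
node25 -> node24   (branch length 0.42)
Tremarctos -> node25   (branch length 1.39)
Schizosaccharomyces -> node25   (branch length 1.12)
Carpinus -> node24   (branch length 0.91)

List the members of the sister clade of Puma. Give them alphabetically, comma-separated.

Puma attaches to the tree at the node subtending (Puma,((Pinus,Camponotus),Listeria)).
The other lineage descending from that same node — the sister group — is ((Pinus,Camponotus),Listeria); its 3 tips in alphabetical order are the answer.

Camponotus, Listeria, Pinus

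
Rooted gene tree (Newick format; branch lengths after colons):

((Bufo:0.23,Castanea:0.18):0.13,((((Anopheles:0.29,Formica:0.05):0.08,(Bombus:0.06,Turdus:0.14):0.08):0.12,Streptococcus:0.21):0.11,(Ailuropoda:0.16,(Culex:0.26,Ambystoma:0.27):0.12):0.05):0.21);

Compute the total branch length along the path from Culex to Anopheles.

The path runs Culex → … → MRCA → … → Anopheles; the MRCA is the node subtending ((((Anopheles,Formica),(Bombus,Turdus)),Streptococcus),(Ailuropoda,(Culex,Ambystoma))).
Branch lengths along that path: 0.26 + 0.12 + 0.05 + 0.11 + 0.12 + 0.08 + 0.29 = 1.03.

1.03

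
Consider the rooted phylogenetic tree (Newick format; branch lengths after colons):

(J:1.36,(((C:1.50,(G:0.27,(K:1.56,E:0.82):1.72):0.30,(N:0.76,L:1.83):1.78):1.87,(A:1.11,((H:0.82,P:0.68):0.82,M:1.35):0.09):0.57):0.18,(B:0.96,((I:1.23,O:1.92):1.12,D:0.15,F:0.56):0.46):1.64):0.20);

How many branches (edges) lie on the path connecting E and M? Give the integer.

The MRCA of E and M is the node subtending ((C,(G,(K,E)),(N,L)),(A,((H,P),M))).
From E up to that node: 4 branches. From M up to the same node: 3 branches. Total: 4 + 3 = 7.

7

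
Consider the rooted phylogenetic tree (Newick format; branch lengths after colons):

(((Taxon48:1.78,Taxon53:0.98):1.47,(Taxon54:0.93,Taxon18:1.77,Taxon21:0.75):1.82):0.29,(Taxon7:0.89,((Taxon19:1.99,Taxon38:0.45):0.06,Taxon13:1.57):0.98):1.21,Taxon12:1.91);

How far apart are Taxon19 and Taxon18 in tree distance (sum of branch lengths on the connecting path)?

The path runs Taxon19 → … → MRCA → … → Taxon18; the MRCA is the root of the tree.
Branch lengths along that path: 1.99 + 0.06 + 0.98 + 1.21 + 0.29 + 1.82 + 1.77 = 8.12.

8.12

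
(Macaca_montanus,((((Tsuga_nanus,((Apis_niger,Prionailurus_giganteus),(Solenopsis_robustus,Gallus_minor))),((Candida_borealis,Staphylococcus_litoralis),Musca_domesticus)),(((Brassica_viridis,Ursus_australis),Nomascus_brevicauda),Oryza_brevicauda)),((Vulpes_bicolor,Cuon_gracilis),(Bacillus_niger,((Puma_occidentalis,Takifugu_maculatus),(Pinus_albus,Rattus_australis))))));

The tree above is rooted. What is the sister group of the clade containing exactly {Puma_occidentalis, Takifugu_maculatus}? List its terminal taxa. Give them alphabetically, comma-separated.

The clade containing exactly {Puma_occidentalis, Takifugu_maculatus} attaches to the tree at the node subtending ((Puma_occidentalis,Takifugu_maculatus),(Pinus_albus,Rattus_australis)).
The other lineage descending from that same node — the sister group — is (Pinus_albus,Rattus_australis); its 2 tips in alphabetical order are the answer.

Pinus_albus, Rattus_australis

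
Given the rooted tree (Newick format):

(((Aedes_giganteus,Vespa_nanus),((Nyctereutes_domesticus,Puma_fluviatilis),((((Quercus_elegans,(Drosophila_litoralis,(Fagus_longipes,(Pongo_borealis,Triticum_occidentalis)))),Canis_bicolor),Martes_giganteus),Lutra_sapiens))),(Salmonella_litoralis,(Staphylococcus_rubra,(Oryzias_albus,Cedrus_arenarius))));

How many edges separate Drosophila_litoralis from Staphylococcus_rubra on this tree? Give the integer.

The MRCA of Drosophila_litoralis and Staphylococcus_rubra is the root of the tree.
From Drosophila_litoralis up to that node: 8 branches. From Staphylococcus_rubra up to the same node: 3 branches. Total: 8 + 3 = 11.

11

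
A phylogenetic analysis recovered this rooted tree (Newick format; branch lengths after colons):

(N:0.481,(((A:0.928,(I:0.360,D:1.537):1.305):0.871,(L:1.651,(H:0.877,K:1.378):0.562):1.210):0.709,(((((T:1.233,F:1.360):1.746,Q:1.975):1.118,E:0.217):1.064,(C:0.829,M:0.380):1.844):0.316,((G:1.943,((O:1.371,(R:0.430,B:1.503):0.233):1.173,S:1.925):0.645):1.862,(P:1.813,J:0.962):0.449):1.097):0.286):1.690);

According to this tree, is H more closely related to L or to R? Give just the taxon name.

L

The MRCA of H and L subtends (L,(H,K)) (3 taxa).
The MRCA of H and R subtends (((A,(I,D)),(L,(H,K))),(((((T,F),Q),E),(C,M)),((G,((O,(R,B)),S)),(P,J)))) (19 taxa).
The first is nested inside the second, so H shares a more recent common ancestor with L.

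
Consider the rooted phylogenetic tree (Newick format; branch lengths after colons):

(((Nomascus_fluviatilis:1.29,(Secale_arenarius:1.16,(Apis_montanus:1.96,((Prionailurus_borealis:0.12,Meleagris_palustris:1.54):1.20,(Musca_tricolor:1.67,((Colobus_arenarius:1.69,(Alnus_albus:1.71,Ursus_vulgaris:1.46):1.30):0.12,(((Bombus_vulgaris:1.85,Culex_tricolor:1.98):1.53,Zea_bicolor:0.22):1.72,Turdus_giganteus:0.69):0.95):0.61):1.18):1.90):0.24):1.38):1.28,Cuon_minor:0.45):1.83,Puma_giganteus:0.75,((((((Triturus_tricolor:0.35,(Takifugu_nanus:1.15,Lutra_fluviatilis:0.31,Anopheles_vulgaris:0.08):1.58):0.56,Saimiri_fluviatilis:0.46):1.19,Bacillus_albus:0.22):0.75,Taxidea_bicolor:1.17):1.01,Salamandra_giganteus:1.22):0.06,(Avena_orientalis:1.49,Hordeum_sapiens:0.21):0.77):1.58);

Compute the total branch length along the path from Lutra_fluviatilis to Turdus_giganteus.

17.10

The path runs Lutra_fluviatilis → … → MRCA → … → Turdus_giganteus; the MRCA is the root of the tree.
Branch lengths along that path: 0.31 + 1.58 + 0.56 + 1.19 + 0.75 + 1.01 + 0.06 + 1.58 + 1.83 + 1.28 + 1.38 + 0.24 + 1.90 + 1.18 + 0.61 + 0.95 + 0.69 = 17.10.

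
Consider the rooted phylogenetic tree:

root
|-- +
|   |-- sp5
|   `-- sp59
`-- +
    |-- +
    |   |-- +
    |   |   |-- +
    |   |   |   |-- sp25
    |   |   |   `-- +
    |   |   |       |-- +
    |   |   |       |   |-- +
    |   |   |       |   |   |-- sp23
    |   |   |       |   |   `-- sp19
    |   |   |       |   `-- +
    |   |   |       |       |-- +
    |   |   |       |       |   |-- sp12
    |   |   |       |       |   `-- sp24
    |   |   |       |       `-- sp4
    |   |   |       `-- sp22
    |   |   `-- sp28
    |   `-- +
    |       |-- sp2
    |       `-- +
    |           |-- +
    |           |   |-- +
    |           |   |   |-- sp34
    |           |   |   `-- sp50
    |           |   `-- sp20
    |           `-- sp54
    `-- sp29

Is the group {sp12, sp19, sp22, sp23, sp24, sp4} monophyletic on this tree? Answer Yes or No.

The most recent common ancestor of these taxa subtends (((sp23,sp19),((sp12,sp24),sp4)),sp22).
That clade has exactly 6 tips — every listed taxon and nothing else — so the group is monophyletic.

Yes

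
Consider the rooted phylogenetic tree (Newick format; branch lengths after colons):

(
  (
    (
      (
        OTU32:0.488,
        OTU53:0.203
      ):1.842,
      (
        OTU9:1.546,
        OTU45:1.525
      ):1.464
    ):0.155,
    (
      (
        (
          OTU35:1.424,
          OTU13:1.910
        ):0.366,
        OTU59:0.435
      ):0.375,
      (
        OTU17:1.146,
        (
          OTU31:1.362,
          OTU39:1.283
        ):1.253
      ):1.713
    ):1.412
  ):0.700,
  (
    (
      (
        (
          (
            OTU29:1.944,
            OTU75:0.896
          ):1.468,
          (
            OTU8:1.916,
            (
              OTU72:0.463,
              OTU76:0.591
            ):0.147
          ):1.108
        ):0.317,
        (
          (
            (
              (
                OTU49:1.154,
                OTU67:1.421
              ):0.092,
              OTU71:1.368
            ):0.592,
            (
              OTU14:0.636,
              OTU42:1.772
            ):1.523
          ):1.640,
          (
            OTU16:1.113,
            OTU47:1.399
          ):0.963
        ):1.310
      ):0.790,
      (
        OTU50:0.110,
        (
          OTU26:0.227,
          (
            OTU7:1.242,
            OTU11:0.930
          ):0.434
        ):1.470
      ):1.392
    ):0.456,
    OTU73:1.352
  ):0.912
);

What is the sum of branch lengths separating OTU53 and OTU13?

The path runs OTU53 → … → MRCA → … → OTU13; the MRCA is the node subtending (((OTU32,OTU53),(OTU9,OTU45)),(((OTU35,OTU13),OTU59),(OTU17,(OTU31,OTU39)))).
Branch lengths along that path: 0.203 + 1.842 + 0.155 + 1.412 + 0.375 + 0.366 + 1.910 = 6.263.

6.263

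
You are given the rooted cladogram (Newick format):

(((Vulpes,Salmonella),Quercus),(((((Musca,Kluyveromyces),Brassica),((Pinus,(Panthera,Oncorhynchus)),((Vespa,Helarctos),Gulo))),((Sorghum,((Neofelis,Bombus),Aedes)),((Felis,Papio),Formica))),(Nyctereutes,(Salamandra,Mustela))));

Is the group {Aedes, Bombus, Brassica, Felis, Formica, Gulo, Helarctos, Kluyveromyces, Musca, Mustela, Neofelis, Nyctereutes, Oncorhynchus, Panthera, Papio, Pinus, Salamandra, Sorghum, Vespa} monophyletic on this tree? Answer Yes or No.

The most recent common ancestor of these taxa subtends (((((Musca,Kluyveromyces),Brassica),((Pinus,(Panthera,Oncorhynchus)),((Vespa,Helarctos),Gulo))),((Sorghum,((Neofelis,Bombus),Aedes)),((Felis,Papio),Formica))),(Nyctereutes,(Salamandra,Mustela))).
That clade has exactly 19 tips — every listed taxon and nothing else — so the group is monophyletic.

Yes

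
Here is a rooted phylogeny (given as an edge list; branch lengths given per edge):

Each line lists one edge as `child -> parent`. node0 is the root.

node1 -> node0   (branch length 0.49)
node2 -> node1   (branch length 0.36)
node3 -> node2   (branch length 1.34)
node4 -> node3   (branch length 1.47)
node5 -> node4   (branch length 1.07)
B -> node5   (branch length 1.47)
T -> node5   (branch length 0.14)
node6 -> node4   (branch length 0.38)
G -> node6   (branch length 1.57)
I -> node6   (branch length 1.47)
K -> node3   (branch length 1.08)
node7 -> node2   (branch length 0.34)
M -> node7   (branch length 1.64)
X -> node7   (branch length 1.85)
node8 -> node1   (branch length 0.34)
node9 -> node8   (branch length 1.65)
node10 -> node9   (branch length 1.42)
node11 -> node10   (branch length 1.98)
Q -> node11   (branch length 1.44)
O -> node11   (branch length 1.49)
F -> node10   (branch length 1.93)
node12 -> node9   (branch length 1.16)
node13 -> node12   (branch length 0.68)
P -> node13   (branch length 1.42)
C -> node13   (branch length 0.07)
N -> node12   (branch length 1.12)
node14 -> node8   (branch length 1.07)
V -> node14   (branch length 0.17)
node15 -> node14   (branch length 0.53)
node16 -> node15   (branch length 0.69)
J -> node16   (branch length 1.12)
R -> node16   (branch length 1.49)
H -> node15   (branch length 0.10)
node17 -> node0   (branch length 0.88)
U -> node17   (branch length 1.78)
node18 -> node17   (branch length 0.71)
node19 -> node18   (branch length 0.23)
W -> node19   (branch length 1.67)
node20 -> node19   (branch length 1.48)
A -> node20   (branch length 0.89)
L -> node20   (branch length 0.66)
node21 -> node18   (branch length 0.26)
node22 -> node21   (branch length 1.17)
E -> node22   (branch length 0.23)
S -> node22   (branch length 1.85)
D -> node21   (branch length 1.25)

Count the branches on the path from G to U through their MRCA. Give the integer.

The MRCA of G and U is the root of the tree.
From G up to that node: 6 branches. From U up to the same node: 2 branches. Total: 6 + 2 = 8.

8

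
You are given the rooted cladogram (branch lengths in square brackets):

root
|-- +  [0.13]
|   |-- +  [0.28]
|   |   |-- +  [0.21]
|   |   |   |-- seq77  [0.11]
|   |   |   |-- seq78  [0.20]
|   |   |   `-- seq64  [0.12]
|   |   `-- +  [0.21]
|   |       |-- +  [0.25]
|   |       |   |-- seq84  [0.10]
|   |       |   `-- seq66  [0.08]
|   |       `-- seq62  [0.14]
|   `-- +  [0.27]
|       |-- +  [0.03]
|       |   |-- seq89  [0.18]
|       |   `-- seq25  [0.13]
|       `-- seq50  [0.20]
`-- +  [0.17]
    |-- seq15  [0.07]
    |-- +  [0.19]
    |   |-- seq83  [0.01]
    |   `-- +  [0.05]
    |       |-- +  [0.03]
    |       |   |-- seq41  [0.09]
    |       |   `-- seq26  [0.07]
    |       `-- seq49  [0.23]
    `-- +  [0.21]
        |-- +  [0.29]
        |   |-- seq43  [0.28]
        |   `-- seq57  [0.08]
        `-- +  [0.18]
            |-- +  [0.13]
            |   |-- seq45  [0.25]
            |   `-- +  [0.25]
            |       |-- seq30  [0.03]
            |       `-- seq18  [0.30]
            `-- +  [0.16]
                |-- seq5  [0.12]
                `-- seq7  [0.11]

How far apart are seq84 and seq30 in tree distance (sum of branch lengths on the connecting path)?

The path runs seq84 → … → MRCA → … → seq30; the MRCA is the root of the tree.
Branch lengths along that path: 0.10 + 0.25 + 0.21 + 0.28 + 0.13 + 0.17 + 0.21 + 0.18 + 0.13 + 0.25 + 0.03 = 1.94.

1.94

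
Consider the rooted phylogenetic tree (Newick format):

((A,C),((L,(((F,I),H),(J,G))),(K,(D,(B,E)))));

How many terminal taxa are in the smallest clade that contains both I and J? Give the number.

The MRCA of I and J is the node subtending (((F,I),H),(J,G)).
That clade contains 5 terminal taxa: F, G, H, I, J.

5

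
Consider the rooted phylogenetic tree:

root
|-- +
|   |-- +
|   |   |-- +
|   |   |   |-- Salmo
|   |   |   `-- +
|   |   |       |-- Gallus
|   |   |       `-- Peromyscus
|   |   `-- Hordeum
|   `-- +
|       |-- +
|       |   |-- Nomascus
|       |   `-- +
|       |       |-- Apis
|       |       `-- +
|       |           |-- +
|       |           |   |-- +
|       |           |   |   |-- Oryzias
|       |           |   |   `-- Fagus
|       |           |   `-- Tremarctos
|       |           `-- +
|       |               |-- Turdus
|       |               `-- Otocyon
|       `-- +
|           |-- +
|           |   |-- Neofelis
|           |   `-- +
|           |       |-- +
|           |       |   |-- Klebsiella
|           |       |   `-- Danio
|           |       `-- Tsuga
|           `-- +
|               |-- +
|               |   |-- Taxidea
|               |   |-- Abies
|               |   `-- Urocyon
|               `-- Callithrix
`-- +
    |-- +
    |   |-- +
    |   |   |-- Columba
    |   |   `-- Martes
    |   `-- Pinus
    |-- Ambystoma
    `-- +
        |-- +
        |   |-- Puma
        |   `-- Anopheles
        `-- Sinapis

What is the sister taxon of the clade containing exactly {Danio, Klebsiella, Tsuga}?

The clade containing exactly {Danio, Klebsiella, Tsuga} attaches to the tree at the node subtending (Neofelis,((Klebsiella,Danio),Tsuga)).
The other lineage descending from that same node — the sister group — is the single tip Neofelis.

Neofelis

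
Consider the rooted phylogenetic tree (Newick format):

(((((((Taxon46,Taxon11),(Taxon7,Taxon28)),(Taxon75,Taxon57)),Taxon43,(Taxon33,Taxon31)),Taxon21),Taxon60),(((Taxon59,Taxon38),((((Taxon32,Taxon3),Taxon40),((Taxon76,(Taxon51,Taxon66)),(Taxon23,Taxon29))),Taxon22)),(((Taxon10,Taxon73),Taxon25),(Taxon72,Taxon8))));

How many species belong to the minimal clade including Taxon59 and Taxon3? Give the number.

The MRCA of Taxon59 and Taxon3 is the node subtending ((Taxon59,Taxon38),((((Taxon32,Taxon3),Taxon40),((Taxon76,(Taxon51,Taxon66)),(Taxon23,Taxon29))),Taxon22)).
That clade contains 11 terminal taxa: Taxon22, Taxon23, Taxon29, Taxon3, Taxon32, Taxon38, Taxon40, Taxon51, Taxon59, Taxon66, Taxon76.

11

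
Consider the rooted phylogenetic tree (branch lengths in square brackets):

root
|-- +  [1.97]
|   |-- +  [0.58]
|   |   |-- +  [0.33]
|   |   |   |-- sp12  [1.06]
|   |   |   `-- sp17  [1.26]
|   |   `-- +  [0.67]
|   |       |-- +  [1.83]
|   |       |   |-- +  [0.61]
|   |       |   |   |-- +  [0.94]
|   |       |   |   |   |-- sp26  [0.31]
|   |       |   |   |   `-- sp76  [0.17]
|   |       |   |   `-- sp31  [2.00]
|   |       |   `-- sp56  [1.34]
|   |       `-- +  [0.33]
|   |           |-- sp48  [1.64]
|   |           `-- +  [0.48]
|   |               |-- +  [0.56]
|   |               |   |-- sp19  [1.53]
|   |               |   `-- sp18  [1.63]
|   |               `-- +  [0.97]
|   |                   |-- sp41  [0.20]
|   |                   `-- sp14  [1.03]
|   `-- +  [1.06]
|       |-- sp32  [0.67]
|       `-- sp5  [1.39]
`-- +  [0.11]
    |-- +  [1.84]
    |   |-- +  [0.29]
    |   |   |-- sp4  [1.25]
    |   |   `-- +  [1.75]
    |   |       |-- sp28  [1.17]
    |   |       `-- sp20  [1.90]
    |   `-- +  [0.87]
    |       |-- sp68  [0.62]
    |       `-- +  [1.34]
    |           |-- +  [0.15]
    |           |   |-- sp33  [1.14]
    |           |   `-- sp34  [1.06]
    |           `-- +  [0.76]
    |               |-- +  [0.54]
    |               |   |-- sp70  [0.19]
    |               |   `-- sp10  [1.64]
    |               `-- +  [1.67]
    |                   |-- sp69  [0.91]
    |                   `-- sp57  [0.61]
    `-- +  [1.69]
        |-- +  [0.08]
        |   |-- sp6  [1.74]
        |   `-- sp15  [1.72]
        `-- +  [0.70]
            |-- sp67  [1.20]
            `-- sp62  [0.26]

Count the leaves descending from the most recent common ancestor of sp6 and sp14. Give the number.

27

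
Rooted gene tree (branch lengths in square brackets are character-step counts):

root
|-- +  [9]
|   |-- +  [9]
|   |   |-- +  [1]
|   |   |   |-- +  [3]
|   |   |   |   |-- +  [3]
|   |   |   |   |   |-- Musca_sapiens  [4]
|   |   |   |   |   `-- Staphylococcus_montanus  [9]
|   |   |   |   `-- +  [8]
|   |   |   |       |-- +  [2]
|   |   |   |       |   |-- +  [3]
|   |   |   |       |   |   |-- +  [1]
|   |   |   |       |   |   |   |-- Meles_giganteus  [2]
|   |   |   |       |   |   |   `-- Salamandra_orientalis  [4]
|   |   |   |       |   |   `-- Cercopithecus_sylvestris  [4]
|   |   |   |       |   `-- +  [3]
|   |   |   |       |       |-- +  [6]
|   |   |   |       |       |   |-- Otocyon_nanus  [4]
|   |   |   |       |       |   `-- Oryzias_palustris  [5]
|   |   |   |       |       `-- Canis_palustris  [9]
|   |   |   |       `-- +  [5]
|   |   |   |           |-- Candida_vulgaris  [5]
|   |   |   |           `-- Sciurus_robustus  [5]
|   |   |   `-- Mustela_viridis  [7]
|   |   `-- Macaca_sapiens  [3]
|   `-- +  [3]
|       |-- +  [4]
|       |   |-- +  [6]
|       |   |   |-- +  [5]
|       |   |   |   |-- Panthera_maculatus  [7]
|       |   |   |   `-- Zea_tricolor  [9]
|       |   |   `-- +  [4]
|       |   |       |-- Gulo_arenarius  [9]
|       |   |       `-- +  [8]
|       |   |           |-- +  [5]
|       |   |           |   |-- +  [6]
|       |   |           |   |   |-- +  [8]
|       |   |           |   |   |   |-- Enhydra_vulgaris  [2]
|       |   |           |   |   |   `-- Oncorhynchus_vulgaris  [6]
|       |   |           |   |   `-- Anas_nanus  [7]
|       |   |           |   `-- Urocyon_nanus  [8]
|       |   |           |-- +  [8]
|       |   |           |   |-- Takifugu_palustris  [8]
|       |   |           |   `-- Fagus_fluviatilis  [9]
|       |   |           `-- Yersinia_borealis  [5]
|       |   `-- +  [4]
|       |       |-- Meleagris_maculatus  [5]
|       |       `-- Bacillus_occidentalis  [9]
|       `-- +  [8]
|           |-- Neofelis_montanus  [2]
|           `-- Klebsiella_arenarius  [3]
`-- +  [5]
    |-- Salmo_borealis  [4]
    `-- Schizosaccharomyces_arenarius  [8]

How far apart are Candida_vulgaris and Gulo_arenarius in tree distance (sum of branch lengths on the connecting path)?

The path runs Candida_vulgaris → … → MRCA → … → Gulo_arenarius; the MRCA is the node subtending (((((Musca_sapiens,Staphylococcus_montanus),((((Meles_giganteus,Salamandra_orientalis),Cercopithecus_sylvestris),((Otocyon_nanus,Oryzias_palustris),Canis_palustris)),(Candida_vulgaris,Sciurus_robustus))),Mustela_viridis),Macaca_sapiens),((((Panthera_maculatus,Zea_tricolor),(Gulo_arenarius,((((Enhydra_vulgaris,Oncorhynchus_vulgaris),Anas_nanus),Urocyon_nanus),(Takifugu_palustris,Fagus_fluviatilis),Yersinia_borealis))),(Meleagris_maculatus,Bacillus_occidentalis)),(Neofelis_montanus,Klebsiella_arenarius))).
Branch lengths along that path: 5 + 5 + 8 + 3 + 1 + 9 + 3 + 4 + 6 + 4 + 9 = 57.

57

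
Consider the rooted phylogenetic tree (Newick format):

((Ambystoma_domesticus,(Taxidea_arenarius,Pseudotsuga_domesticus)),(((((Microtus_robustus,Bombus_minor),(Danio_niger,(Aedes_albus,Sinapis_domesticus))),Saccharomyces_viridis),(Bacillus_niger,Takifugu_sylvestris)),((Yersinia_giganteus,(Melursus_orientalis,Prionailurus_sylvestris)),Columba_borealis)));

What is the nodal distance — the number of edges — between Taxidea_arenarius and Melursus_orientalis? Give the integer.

8

The MRCA of Taxidea_arenarius and Melursus_orientalis is the root of the tree.
From Taxidea_arenarius up to that node: 3 branches. From Melursus_orientalis up to the same node: 5 branches. Total: 3 + 5 = 8.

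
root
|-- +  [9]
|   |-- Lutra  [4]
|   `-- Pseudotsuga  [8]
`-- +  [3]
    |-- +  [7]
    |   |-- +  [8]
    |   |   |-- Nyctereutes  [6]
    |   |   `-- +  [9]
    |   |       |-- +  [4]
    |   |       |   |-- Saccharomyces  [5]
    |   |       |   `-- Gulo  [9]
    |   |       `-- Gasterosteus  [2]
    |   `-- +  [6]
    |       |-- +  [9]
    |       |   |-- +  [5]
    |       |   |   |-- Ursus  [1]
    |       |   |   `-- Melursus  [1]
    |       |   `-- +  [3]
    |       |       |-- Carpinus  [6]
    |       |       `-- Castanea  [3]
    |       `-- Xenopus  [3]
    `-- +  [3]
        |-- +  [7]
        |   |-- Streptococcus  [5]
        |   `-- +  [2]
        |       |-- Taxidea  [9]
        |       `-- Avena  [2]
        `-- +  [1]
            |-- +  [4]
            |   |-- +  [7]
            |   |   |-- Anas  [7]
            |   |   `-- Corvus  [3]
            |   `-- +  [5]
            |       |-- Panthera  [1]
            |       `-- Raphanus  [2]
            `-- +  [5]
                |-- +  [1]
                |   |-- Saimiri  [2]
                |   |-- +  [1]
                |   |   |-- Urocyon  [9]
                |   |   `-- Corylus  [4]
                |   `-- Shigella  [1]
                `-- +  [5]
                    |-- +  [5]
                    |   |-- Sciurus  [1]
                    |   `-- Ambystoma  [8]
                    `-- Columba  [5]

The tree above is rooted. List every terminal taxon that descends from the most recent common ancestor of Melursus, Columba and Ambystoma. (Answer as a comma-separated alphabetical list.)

Ambystoma, Anas, Avena, Carpinus, Castanea, Columba, Corvus, Corylus, Gasterosteus, Gulo, Melursus, Nyctereutes, Panthera, Raphanus, Saccharomyces, Saimiri, Sciurus, Shigella, Streptococcus, Taxidea, Urocyon, Ursus, Xenopus

Tracing Melursus: it sits inside (Ursus,Melursus).
Tracing Columba: it sits inside ((Sciurus,Ambystoma),Columba).
Tracing Ambystoma: it sits inside (Sciurus,Ambystoma).
The smallest clade enclosing all 3 is (((Nyctereutes,((Saccharomyces,Gulo),Gasterosteus)),(((Ursus,Melursus),(Carpinus,Castanea)),Xenopus)),((Streptococcus,(Taxidea,Avena)),(((Anas,Corvus),(Panthera,Raphanus)),((Saimiri,(Urocyon,Corylus),Shigella),((Sciurus,Ambystoma),Columba))))); the answer is its 23 terminal taxa in alphabetical order.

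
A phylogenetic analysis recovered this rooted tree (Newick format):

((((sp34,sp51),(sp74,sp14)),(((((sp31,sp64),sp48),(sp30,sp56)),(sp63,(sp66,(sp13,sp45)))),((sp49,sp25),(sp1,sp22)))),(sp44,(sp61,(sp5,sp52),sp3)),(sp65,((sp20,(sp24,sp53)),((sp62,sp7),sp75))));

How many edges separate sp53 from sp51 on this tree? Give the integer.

9

The MRCA of sp53 and sp51 is the root of the tree.
From sp53 up to that node: 5 branches. From sp51 up to the same node: 4 branches. Total: 5 + 4 = 9.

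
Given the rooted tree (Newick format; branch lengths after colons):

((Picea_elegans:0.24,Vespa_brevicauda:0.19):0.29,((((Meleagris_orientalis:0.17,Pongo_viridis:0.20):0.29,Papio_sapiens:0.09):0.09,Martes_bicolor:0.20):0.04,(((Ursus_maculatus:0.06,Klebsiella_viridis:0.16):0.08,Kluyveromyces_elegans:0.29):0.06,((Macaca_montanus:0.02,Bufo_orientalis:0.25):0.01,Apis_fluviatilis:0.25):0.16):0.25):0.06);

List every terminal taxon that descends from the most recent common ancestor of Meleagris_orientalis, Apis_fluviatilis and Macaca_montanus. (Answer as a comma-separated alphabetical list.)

Apis_fluviatilis, Bufo_orientalis, Klebsiella_viridis, Kluyveromyces_elegans, Macaca_montanus, Martes_bicolor, Meleagris_orientalis, Papio_sapiens, Pongo_viridis, Ursus_maculatus

Tracing Meleagris_orientalis: it sits inside (Meleagris_orientalis,Pongo_viridis).
Tracing Apis_fluviatilis: it sits inside ((Macaca_montanus,Bufo_orientalis),Apis_fluviatilis).
Tracing Macaca_montanus: it sits inside (Macaca_montanus,Bufo_orientalis).
The smallest clade enclosing all 3 is ((((Meleagris_orientalis,Pongo_viridis),Papio_sapiens),Martes_bicolor),(((Ursus_maculatus,Klebsiella_viridis),Kluyveromyces_elegans),((Macaca_montanus,Bufo_orientalis),Apis_fluviatilis))); the answer is its 10 terminal taxa in alphabetical order.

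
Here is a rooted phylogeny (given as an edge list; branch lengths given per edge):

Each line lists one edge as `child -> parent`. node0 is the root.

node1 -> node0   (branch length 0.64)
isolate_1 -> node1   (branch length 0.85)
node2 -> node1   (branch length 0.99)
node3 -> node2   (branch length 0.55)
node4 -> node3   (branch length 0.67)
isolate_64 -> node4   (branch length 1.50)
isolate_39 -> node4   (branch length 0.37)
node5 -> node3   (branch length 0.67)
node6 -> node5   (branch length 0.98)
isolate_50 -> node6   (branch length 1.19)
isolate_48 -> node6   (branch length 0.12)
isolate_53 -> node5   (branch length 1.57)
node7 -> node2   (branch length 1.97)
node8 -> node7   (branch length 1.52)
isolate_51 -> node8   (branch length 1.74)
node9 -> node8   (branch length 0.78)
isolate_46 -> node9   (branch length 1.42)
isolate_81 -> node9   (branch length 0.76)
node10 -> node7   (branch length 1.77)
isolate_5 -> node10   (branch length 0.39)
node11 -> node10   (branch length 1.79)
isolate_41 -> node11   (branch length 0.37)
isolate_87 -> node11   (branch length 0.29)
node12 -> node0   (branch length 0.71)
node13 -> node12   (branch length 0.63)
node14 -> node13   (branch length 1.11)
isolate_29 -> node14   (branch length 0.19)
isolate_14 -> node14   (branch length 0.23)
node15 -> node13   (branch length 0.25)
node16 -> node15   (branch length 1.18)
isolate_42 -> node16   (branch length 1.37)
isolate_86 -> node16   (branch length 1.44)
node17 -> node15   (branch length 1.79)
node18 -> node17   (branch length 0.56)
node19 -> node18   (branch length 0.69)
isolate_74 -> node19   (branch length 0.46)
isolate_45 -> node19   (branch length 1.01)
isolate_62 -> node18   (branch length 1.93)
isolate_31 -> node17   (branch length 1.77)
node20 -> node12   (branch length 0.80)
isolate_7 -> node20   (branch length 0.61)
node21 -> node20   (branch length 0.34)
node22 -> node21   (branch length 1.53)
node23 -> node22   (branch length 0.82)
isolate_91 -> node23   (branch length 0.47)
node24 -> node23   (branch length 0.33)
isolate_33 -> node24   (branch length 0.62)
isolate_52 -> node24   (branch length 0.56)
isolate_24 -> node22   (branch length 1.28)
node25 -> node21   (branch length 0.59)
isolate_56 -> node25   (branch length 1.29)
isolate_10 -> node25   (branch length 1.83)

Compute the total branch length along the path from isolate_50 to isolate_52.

The path runs isolate_50 → … → MRCA → … → isolate_52; the MRCA is the root of the tree.
Branch lengths along that path: 1.19 + 0.98 + 0.67 + 0.55 + 0.99 + 0.64 + 0.71 + 0.80 + 0.34 + 1.53 + 0.82 + 0.33 + 0.56 = 10.11.

10.11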